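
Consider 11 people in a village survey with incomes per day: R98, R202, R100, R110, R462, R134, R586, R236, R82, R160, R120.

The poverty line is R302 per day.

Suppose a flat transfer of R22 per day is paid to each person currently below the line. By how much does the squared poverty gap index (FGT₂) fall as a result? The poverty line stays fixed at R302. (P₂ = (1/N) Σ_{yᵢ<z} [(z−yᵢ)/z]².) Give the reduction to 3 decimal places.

0.060

Before: below the line — R82, R98, R100, R110, R120, R134, R160, R202, R236; squared poverty gap index (FGT₂) = 0.26270.
After the R22 transfer: below the line — R104, R120, R122, R132, R142, R156, R182, R224, R258; squared poverty gap index (FGT₂) = 0.20231.
Reduction = 0.26270 − 0.20231 = 0.060.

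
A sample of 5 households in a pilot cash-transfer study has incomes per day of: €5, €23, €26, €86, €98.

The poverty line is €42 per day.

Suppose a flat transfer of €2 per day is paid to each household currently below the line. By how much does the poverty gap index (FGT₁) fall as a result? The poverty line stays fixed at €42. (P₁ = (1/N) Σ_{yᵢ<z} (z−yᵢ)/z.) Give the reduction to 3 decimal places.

0.029

Before: below the line — €5, €23, €26; poverty gap index (FGT₁) = 0.34286.
After the €2 transfer: below the line — €7, €25, €28; poverty gap index (FGT₁) = 0.31429.
Reduction = 0.34286 − 0.31429 = 0.029.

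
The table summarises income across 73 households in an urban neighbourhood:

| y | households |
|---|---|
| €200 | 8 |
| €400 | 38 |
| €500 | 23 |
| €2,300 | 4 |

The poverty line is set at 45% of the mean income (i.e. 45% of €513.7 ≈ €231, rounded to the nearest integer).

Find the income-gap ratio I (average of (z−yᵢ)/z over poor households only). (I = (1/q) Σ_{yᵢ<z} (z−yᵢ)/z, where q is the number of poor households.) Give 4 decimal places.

Poor units: 8×€200 (q = 8 of N = 73).
Relative gaps: 0.1342 (×8); sum = 1.073593.
I averages over the q = 8 poor units only: 1.073593 / 8 = 0.1342.

0.1342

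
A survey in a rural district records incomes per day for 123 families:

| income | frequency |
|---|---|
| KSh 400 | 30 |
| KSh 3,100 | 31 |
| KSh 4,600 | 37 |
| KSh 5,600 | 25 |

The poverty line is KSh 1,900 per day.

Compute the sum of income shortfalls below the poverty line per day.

Incomes under z: 30×KSh 400 (q = 30 of N = 123).
Individual gaps: 30×(1900−400) = 45000.
Aggregate gap = KSh 45,000.

KSh 45,000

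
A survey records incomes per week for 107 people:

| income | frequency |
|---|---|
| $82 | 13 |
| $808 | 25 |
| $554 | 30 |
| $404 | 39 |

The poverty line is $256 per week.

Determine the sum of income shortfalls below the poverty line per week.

Poor units: 13×$82 (q = 13 of N = 107).
Individual gaps: 13×(256−82) = 2262.
Aggregate gap = $2,262.

$2,262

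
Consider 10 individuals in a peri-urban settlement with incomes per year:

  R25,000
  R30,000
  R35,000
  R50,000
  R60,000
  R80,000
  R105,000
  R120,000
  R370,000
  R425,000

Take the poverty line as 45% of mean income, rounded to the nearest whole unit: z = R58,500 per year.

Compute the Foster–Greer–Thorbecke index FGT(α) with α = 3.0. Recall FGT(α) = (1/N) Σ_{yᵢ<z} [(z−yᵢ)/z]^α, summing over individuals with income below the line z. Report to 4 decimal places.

0.0371

Poor units: R25,000, R30,000, R35,000, R50,000 (q = 4 of N = 10).
Gap ratios (z−y)/z: (58500−25000)/58500 = 0.5726; (58500−30000)/58500 = 0.4872; (58500−35000)/58500 = 0.4017; (58500−50000)/58500 = 0.1453.
Raised to α = 3.0: 0.18779; 0.11563; 0.06482; 0.00307.
Sum = 0.371308; FGT(3.0) = 0.371308 / 10 = 0.0371.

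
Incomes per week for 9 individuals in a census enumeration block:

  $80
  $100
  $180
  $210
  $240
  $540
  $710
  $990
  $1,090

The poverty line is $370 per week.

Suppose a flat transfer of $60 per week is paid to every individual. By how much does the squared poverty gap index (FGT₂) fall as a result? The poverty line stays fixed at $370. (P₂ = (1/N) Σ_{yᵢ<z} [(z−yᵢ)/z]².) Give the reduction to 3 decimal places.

Before: below the line — $80, $100, $180, $210, $240; squared poverty gap index (FGT₂) = 0.19122.
After the $60 transfer: below the line — $140, $160, $240, $270, $300; squared poverty gap index (FGT₂) = 0.10454.
Reduction = 0.19122 − 0.10454 = 0.087.

0.087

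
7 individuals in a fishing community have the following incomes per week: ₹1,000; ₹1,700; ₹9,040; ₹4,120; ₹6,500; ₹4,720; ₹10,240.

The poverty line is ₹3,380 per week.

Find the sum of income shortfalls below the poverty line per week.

Below z: ₹1,000, ₹1,700 (q = 2 of N = 7).
Individual gaps: 3380−1000 = 2380; 3380−1700 = 1680.
Aggregate gap = ₹4,060.

₹4,060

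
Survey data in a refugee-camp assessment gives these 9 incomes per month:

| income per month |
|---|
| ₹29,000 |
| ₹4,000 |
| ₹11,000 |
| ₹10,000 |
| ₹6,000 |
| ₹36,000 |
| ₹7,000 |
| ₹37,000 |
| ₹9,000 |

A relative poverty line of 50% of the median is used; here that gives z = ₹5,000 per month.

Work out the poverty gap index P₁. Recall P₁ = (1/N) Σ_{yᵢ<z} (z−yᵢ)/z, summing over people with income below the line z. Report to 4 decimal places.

0.0222

Below the line: ₹4,000 (q = 1 of N = 9).
Gap ratios (z−y)/z: (5000−4000)/5000 = 0.2000.
Σ = 0.200000. Dividing by the full population N = 9 gives P₁ = 0.0222.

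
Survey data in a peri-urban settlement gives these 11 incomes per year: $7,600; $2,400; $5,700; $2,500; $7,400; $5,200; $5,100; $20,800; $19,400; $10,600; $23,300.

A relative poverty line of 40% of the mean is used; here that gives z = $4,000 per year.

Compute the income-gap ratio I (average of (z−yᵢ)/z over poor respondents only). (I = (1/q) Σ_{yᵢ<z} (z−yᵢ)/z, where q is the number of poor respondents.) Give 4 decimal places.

Incomes under z: $2,400, $2,500 (q = 2 of N = 11).
Relative gaps: 0.4000, 0.3750; sum = 0.775000.
The income-gap ratio divides by q (the poor only): 0.775000 / 2 = 0.3875.

0.3875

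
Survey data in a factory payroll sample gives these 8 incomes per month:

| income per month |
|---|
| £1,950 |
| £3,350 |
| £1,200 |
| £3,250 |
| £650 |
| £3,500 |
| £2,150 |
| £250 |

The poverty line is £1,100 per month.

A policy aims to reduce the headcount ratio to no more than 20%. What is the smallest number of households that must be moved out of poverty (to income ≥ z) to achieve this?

1

2 of the 8 households are poor, so H = 2/8 = 0.250.
A headcount ratio of at most 20% allows at most ⌊0.20 × 8⌋ = 1 poor households.
So at least 2 − 1 = 1 must be lifted.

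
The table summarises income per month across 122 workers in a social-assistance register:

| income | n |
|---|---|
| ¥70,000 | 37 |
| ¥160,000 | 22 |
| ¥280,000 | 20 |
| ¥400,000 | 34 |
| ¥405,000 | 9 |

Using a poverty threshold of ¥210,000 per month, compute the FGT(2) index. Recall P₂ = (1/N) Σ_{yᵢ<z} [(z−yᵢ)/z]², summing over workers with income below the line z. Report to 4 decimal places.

0.1450

Poor units: 37×¥70,000, 22×¥160,000 (q = 59 of N = 122).
Shortfall ratios: (210000−70000)/210000 = 0.6667 (×37); (210000−160000)/210000 = 0.2381 (×22).
Squared: 0.4444 (×37); 0.0567 (×22).
Sum = 17.691610; P₂ = 17.691610 / 122 = 0.1450.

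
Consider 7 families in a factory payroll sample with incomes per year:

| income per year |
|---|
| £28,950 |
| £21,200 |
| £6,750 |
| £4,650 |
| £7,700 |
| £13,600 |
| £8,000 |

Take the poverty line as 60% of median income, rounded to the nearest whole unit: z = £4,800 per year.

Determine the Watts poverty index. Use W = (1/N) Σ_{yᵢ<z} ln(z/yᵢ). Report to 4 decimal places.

0.0045

Below z: £4,650 (q = 1 of N = 7).
Log gaps: ln(4800/4650) = 0.0317.
W = 0.031749 / 7 = 0.0045.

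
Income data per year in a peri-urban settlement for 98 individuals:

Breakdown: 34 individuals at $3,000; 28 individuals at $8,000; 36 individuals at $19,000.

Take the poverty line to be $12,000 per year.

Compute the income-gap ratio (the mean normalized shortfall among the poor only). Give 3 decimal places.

0.562

Incomes under z: 34×$3,000, 28×$8,000 (q = 62 of N = 98).
Relative gaps: 0.7500 (×34), 0.3333 (×28); sum = 34.833333.
I averages over the q = 62 poor units only: 34.833333 / 62 = 0.562.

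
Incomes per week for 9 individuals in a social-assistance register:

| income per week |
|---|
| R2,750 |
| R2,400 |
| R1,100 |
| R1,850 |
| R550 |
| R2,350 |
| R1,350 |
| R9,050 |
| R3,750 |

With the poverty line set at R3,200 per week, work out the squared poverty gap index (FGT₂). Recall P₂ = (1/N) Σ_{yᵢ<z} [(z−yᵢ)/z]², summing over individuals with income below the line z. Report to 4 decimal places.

0.1979

Below z: R550, R1,100, R1,350, R1,850, R2,350, R2,400, R2,750 (q = 7 of N = 9).
Gap ratios (z−y)/z: (3200−550)/3200 = 0.8281; (3200−1100)/3200 = 0.6562; (3200−1350)/3200 = 0.5781; (3200−1850)/3200 = 0.4219; (3200−2350)/3200 = 0.2656; (3200−2400)/3200 = 0.2500; (3200−2750)/3200 = 0.1406.
Squared: 0.6858; 0.4307; 0.3342; 0.1780; 0.0706; 0.0625; 0.0198.
Sum = 1.781494; P₂ = 1.781494 / 9 = 0.1979.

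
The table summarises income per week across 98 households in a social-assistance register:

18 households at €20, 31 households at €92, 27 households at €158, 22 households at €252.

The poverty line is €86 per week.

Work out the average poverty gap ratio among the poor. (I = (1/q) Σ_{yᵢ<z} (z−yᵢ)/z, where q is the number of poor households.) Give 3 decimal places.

0.767

Incomes under z: 18×€20 (q = 18 of N = 98).
Relative gaps: 0.7674 (×18); sum = 13.813953.
The income-gap ratio divides by q (the poor only): 13.813953 / 18 = 0.767.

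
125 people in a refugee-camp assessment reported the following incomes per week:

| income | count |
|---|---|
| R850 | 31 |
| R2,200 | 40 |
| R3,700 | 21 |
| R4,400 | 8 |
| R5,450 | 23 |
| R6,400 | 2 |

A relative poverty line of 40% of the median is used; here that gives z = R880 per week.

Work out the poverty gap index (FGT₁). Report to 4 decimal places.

Incomes under z: 31×R850 (q = 31 of N = 125).
Shortfall ratios: (880−850)/880 = 0.0341 (×31).
Σ = 1.056818. Dividing by the full population N = 125 gives P₁ = 0.0085.

0.0085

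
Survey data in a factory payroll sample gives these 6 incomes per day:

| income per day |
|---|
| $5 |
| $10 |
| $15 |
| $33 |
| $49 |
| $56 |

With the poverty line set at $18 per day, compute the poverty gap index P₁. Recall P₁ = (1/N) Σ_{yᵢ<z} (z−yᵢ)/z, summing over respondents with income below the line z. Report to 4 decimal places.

0.2222

Below z: $5, $10, $15 (q = 3 of N = 6).
Normalized shortfalls: (18−5)/18 = 0.7222; (18−10)/18 = 0.4444; (18−15)/18 = 0.1667.
Σ = 1.333333. Dividing by the full population N = 6 gives P₁ = 0.2222.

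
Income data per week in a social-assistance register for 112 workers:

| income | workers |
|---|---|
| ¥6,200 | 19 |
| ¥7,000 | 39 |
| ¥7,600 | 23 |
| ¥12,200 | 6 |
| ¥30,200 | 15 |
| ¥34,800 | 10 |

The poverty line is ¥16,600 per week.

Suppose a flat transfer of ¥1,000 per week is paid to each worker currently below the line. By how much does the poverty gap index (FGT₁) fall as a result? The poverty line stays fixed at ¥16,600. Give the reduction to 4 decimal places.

Before: below the line — 19×¥6,200, 39×¥7,000, 23×¥7,600, 6×¥12,200; poverty gap index (FGT₁) = 0.433197.
After the ¥1,000 transfer: below the line — 19×¥7,200, 39×¥8,000, 23×¥8,600, 6×¥13,200; poverty gap index (FGT₁) = 0.386403.
Reduction = 0.433197 − 0.386403 = 0.0468.

0.0468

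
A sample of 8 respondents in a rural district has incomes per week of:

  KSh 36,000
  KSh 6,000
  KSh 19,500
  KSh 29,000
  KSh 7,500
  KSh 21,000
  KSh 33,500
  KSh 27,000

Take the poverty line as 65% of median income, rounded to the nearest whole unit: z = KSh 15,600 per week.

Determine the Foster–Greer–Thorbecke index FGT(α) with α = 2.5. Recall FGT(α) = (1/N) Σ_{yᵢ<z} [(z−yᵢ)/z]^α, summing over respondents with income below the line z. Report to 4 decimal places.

0.0614

Incomes under z: KSh 6,000, KSh 7,500 (q = 2 of N = 8).
Relative gaps: (15600−6000)/15600 = 0.6154; (15600−7500)/15600 = 0.5192.
Raised to α = 2.5: 0.29708; 0.19427.
Sum = 0.491343; FGT(2.5) = 0.491343 / 8 = 0.0614.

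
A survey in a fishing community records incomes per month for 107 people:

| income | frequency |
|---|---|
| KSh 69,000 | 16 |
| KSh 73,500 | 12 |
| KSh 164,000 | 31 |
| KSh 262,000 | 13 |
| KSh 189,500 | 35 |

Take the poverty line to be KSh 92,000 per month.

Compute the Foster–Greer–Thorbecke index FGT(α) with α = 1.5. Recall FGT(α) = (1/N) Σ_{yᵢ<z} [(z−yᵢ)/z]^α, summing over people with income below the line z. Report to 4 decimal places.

Below the line: 16×KSh 69,000, 12×KSh 73,500 (q = 28 of N = 107).
Shortfall ratios: (92000−69000)/92000 = 0.2500 (×16); (92000−73500)/92000 = 0.2011 (×12).
Raised to α = 1.5: 0.12500 (×16); 0.09017 (×12).
Sum = 3.082074; FGT(1.5) = 3.082074 / 107 = 0.0288.

0.0288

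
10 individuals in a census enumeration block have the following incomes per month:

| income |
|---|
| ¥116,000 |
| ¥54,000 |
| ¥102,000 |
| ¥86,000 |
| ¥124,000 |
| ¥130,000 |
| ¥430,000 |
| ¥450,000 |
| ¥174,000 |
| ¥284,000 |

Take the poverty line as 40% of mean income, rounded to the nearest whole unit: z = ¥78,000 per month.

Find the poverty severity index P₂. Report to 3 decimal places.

0.009

Below the line: ¥54,000 (q = 1 of N = 10).
Gap ratios (z−y)/z: (78000−54000)/78000 = 0.3077.
Squared: 0.0947.
Sum = 0.094675; P₂ = 0.094675 / 10 = 0.009.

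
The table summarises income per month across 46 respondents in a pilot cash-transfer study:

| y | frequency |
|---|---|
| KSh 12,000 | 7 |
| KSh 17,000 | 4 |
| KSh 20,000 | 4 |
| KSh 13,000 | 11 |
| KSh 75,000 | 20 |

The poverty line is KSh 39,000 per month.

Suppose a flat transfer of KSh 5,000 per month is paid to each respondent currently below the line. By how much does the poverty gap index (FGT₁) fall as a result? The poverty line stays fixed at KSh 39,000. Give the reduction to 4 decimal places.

0.0725

Before: below the line — 7×KSh 12,000, 11×KSh 13,000, 4×KSh 17,000, 4×KSh 20,000; poverty gap index (FGT₁) = 0.356187.
After the KSh 5,000 transfer: below the line — 7×KSh 17,000, 11×KSh 18,000, 4×KSh 22,000, 4×KSh 25,000; poverty gap index (FGT₁) = 0.283724.
Reduction = 0.356187 − 0.283724 = 0.0725.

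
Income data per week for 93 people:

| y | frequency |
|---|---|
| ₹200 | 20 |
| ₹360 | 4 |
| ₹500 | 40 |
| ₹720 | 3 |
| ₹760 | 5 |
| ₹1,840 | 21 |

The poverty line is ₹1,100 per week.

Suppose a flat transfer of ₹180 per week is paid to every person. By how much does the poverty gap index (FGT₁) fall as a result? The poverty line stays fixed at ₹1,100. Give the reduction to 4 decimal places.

0.1267

Before: below the line — 20×₹200, 4×₹360, 40×₹500, 3×₹720, 5×₹760; poverty gap index (FGT₁) = 0.467253.
After the ₹180 transfer: below the line — 20×₹380, 4×₹540, 40×₹680, 3×₹900, 5×₹940; poverty gap index (FGT₁) = 0.340567.
Reduction = 0.467253 − 0.340567 = 0.1267.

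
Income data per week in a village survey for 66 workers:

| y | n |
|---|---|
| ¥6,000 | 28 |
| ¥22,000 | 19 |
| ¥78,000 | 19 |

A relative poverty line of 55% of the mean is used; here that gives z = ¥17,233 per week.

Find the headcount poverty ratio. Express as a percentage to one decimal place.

28 of the 66 workers have income below ¥17,233.
H = 28/66 = 42.4%.

42.4%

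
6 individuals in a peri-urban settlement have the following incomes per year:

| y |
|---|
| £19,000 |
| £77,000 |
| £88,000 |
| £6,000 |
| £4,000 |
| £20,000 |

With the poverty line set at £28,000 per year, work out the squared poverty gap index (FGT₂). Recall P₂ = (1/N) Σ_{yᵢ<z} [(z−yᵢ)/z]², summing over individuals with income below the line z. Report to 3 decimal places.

Below z: £4,000, £6,000, £19,000, £20,000 (q = 4 of N = 6).
Normalized shortfalls: (28000−4000)/28000 = 0.8571; (28000−6000)/28000 = 0.7857; (28000−19000)/28000 = 0.3214; (28000−20000)/28000 = 0.2857.
Squared: 0.7347; 0.6173; 0.1033; 0.0816.
Sum = 1.536990; P₂ = 1.536990 / 6 = 0.256.

0.256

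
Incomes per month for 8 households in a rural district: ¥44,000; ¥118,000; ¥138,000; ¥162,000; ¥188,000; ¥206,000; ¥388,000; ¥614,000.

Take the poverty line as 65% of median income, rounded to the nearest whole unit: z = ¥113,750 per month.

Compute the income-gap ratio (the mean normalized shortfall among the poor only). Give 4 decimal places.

Below the line: ¥44,000 (q = 1 of N = 8).
Shortfall ratios (z−y)/z: 0.6132; sum = 0.613187.
I averages over the q = 1 poor units only: 0.613187 / 1 = 0.6132.

0.6132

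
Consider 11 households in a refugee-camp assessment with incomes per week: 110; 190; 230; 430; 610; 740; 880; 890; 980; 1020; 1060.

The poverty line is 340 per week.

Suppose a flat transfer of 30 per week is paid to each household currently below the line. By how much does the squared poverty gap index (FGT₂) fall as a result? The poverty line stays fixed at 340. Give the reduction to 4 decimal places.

Before: below the line — 110, 190, 230; squared poverty gap index (FGT₂) = 0.068811.
After the 30 transfer: below the line — 140, 220, 260; squared poverty gap index (FGT₂) = 0.047814.
Reduction = 0.068811 − 0.047814 = 0.0210.

0.0210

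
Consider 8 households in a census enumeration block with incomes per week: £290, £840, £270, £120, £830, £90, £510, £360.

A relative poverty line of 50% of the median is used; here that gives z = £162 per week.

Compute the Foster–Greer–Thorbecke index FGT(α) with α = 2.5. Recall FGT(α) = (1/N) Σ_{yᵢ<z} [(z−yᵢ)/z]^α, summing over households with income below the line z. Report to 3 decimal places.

Below z: £90, £120 (q = 2 of N = 8).
Normalized shortfalls: (162−90)/162 = 0.4444; (162−120)/162 = 0.2593.
Raised to α = 2.5: 0.13169; 0.03422.
Sum = 0.165912; FGT(2.5) = 0.165912 / 8 = 0.021.

0.021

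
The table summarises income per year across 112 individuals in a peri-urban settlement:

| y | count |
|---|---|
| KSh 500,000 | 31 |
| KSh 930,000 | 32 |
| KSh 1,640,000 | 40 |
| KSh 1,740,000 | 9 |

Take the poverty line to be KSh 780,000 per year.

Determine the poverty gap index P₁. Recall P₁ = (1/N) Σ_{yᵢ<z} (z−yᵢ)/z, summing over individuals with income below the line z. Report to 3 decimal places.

Below the line: 31×KSh 500,000 (q = 31 of N = 112).
Gap ratios (z−y)/z: (780000−500000)/780000 = 0.3590 (×31).
Σ = 11.128205. Dividing by the full population N = 112 gives P₁ = 0.099.

0.099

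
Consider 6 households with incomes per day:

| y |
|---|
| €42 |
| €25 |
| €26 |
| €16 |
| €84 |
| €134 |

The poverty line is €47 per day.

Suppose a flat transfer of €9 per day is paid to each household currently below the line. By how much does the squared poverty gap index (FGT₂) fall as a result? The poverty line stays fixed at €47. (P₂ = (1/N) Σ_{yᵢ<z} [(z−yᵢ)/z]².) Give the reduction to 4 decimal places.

Before: below the line — €16, €25, €26, €42; squared poverty gap index (FGT₂) = 0.144183.
After the €9 transfer: below the line — €25, €34, €35; squared poverty gap index (FGT₂) = 0.060133.
Reduction = 0.144183 − 0.060133 = 0.0841.

0.0841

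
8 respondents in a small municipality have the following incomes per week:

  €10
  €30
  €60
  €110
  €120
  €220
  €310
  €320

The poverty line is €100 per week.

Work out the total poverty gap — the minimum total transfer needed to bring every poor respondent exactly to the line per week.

€200

Incomes under z: €10, €30, €60 (q = 3 of N = 8).
Individual gaps: 100−10 = 90; 100−30 = 70; 100−60 = 40.
Aggregate gap = €200.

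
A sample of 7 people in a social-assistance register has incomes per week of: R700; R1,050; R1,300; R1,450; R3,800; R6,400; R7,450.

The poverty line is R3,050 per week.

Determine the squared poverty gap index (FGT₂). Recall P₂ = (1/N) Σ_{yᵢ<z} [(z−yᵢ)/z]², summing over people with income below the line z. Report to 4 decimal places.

0.2326

Incomes under z: R700, R1,050, R1,300, R1,450 (q = 4 of N = 7).
Relative gaps: (3050−700)/3050 = 0.7705; (3050−1050)/3050 = 0.6557; (3050−1300)/3050 = 0.5738; (3050−1450)/3050 = 0.5246.
Squared: 0.5937; 0.4300; 0.3292; 0.2752.
Sum = 1.628057; P₂ = 1.628057 / 7 = 0.2326.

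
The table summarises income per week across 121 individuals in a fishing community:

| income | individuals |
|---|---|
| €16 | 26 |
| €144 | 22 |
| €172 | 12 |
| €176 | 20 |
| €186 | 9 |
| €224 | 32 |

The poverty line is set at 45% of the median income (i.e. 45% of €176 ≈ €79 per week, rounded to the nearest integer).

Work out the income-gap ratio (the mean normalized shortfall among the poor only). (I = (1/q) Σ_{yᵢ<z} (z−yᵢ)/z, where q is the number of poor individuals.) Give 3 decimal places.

Below the line: 26×€16 (q = 26 of N = 121).
Shortfall ratios (z−y)/z: 0.7975 (×26); sum = 20.734177.
The income-gap ratio divides by q (the poor only): 20.734177 / 26 = 0.797.

0.797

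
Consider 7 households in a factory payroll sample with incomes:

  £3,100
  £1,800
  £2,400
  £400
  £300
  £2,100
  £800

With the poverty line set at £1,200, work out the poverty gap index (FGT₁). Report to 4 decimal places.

Below z: £300, £400, £800 (q = 3 of N = 7).
Shortfall ratios: (1200−300)/1200 = 0.7500; (1200−400)/1200 = 0.6667; (1200−800)/1200 = 0.3333.
Σ = 1.750000. Dividing by the full population N = 7 gives P₁ = 0.2500.

0.2500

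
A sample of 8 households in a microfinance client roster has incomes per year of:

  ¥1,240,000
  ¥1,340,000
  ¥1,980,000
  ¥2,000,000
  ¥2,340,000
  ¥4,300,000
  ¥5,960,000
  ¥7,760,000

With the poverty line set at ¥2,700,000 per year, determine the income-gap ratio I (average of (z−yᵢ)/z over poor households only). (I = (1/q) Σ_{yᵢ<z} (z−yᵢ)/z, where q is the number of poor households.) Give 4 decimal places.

Poor units: ¥1,240,000, ¥1,340,000, ¥1,980,000, ¥2,000,000, ¥2,340,000 (q = 5 of N = 8).
Shortfall ratios (z−y)/z: 0.5407, 0.5037, 0.2667, 0.2593, 0.1333; sum = 1.703704.
I averages over the q = 5 poor units only: 1.703704 / 5 = 0.3407.

0.3407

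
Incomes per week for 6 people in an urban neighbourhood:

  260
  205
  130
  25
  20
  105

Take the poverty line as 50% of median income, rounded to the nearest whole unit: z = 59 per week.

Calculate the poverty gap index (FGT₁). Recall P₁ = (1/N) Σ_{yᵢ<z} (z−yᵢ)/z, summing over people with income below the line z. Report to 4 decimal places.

0.2062

Below z: 20, 25 (q = 2 of N = 6).
Gap ratios (z−y)/z: (59−20)/59 = 0.6610; (59−25)/59 = 0.5763.
Sum of shortfalls = 1.237288; P₁ averages over all N: 1.237288 / 6 = 0.2062.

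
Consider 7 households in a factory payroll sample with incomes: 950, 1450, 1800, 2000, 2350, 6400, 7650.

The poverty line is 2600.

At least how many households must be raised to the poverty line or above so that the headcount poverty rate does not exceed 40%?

5 of the 7 households are poor, so H = 5/7 = 0.714.
A headcount ratio of at most 40% allows at most ⌊0.40 × 7⌋ = 2 poor households.
So at least 5 − 2 = 3 must be lifted.

3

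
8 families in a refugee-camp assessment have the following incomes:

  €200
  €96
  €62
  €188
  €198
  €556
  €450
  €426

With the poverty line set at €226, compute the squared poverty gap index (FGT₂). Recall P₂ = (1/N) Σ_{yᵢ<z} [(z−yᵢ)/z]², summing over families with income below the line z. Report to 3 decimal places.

Below z: €62, €96, €188, €198, €200 (q = 5 of N = 8).
Normalized shortfalls: (226−62)/226 = 0.7257; (226−96)/226 = 0.5752; (226−188)/226 = 0.1681; (226−198)/226 = 0.1239; (226−200)/226 = 0.1150.
Squared: 0.5266; 0.3309; 0.0283; 0.0153; 0.0132.
Sum = 0.914324; P₂ = 0.914324 / 8 = 0.114.

0.114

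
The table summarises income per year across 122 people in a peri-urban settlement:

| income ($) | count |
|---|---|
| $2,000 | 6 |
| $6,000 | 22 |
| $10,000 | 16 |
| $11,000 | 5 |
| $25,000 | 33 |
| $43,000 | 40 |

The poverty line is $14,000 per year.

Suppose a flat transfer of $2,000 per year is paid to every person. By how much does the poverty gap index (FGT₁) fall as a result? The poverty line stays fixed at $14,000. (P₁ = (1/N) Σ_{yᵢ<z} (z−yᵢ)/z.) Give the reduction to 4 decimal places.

0.0574

Before: below the line — 6×$2,000, 22×$6,000, 16×$10,000, 5×$11,000; poverty gap index (FGT₁) = 0.191452.
After the $2,000 transfer: below the line — 6×$4,000, 22×$8,000, 16×$12,000, 5×$13,000; poverty gap index (FGT₁) = 0.134075.
Reduction = 0.191452 − 0.134075 = 0.0574.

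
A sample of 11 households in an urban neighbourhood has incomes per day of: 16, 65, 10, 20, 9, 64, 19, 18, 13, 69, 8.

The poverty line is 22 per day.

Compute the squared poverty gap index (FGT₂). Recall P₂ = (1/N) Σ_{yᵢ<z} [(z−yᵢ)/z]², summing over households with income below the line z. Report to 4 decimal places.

Incomes under z: 8, 9, 10, 13, 16, 18, 19, 20 (q = 8 of N = 11).
Relative gaps: (22−8)/22 = 0.6364; (22−9)/22 = 0.5909; (22−10)/22 = 0.5455; (22−13)/22 = 0.4091; (22−16)/22 = 0.2727; (22−18)/22 = 0.1818; (22−19)/22 = 0.1364; (22−20)/22 = 0.0909.
Squared: 0.4050; 0.3492; 0.2975; 0.1674; 0.0744; 0.0331; 0.0186; 0.0083.
Sum = 1.353306; P₂ = 1.353306 / 11 = 0.1230.

0.1230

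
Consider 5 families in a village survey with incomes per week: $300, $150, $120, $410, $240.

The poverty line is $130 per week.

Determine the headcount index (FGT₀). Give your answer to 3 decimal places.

0.200

1 of the 5 families have income below $130.
H = 1/5 = 0.200.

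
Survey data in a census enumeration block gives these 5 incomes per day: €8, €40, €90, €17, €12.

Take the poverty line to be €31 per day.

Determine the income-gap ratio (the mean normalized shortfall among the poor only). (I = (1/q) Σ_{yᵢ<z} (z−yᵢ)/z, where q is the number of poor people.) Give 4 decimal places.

0.6022

Below z: €8, €12, €17 (q = 3 of N = 5).
Shortfall ratios (z−y)/z: 0.7419, 0.6129, 0.4516; sum = 1.806452.
I averages over the q = 3 poor units only: 1.806452 / 3 = 0.6022.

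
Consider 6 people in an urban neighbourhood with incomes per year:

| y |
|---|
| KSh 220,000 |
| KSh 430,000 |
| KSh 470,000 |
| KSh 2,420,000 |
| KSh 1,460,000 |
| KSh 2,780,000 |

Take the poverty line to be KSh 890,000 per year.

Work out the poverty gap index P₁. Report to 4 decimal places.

0.2903

Poor units: KSh 220,000, KSh 430,000, KSh 470,000 (q = 3 of N = 6).
Relative gaps: (890000−220000)/890000 = 0.7528; (890000−430000)/890000 = 0.5169; (890000−470000)/890000 = 0.4719.
Σ = 1.741573. Dividing by the full population N = 6 gives P₁ = 0.2903.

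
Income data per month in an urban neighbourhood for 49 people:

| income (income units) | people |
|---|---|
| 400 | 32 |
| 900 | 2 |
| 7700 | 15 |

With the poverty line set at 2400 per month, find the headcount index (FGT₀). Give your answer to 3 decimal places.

34 of the 49 people have income below 2400.
H = 34/49 = 0.694.

0.694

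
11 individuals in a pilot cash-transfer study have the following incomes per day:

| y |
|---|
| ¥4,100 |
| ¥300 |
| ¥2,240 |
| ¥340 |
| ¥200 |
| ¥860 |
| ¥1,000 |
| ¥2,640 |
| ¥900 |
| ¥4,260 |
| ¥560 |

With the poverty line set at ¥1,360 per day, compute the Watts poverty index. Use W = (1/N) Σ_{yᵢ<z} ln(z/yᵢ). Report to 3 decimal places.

Below z: ¥200, ¥300, ¥340, ¥560, ¥860, ¥900, ¥1,000 (q = 7 of N = 11).
Log shortfalls: ln(1360/200) = 1.9169; ln(1360/300) = 1.5115; ln(1360/340) = 1.3863; ln(1360/560) = 0.8873; ln(1360/860) = 0.4583; ln(1360/900) = 0.4128; ln(1360/1000) = 0.3075.
W = 6.880615 / 11 = 0.626.

0.626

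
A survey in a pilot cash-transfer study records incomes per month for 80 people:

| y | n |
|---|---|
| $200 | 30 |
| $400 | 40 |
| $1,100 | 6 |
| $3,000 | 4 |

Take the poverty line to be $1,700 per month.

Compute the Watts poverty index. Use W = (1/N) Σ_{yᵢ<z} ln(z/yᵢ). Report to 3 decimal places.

1.559

Below the line: 30×$200, 40×$400, 6×$1,100 (q = 76 of N = 80).
Log shortfalls: ln(1700/200) = 2.1401 (×30); ln(1700/400) = 1.4469 (×40); ln(1700/1100) = 0.4353 (×6).
W = 124.690653 / 80 = 1.559.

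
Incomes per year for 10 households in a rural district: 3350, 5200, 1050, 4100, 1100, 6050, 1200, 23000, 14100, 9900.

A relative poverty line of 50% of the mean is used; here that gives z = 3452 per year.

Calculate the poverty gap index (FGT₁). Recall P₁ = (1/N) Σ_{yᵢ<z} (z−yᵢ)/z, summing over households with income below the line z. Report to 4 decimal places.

0.2059

Incomes under z: 1050, 1100, 1200, 3350 (q = 4 of N = 10).
Relative gaps: (3452−1050)/3452 = 0.6958; (3452−1100)/3452 = 0.6813; (3452−1200)/3452 = 0.6524; (3452−3350)/3452 = 0.0295.
Σ = 2.059096. Dividing by the full population N = 10 gives P₁ = 0.2059.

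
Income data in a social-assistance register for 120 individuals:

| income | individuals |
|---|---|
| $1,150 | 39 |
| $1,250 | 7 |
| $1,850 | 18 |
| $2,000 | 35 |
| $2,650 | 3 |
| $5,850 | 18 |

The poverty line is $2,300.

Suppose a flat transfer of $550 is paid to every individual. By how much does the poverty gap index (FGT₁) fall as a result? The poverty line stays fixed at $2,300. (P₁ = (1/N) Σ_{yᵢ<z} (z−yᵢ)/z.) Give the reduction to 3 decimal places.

0.159

Before: below the line — 39×$1,150, 7×$1,250, 18×$1,850, 35×$2,000; poverty gap index (FGT₁) = 0.25652.
After the $550 transfer: below the line — 39×$1,700, 7×$1,800; poverty gap index (FGT₁) = 0.09746.
Reduction = 0.25652 − 0.09746 = 0.159.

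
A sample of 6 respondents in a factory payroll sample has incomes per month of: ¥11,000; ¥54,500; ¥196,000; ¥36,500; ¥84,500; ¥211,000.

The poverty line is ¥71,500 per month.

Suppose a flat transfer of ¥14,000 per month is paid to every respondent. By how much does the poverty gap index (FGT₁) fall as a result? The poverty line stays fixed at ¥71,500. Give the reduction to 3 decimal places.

Before: below the line — ¥11,000, ¥36,500, ¥54,500; poverty gap index (FGT₁) = 0.26224.
After the ¥14,000 transfer: below the line — ¥25,000, ¥50,500, ¥68,500; poverty gap index (FGT₁) = 0.16434.
Reduction = 0.26224 − 0.16434 = 0.098.

0.098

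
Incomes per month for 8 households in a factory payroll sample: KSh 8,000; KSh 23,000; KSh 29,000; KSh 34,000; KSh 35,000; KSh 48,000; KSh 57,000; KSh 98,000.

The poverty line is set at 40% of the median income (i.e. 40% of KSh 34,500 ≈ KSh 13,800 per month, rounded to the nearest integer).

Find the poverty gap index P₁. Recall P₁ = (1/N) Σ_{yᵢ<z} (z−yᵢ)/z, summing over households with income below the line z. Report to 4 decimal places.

Poor units: KSh 8,000 (q = 1 of N = 8).
Normalized shortfalls: (13800−8000)/13800 = 0.4203.
Sum of shortfalls = 0.420290; P₁ averages over all N: 0.420290 / 8 = 0.0525.

0.0525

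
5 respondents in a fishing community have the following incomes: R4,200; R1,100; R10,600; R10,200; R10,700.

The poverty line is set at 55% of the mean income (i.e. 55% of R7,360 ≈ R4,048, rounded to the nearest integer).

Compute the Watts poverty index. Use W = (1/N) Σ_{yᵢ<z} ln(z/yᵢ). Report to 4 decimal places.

Incomes under z: R1,100 (q = 1 of N = 5).
Log gaps: ln(4048/1100) = 1.3029.
W = 1.302913 / 5 = 0.2606.

0.2606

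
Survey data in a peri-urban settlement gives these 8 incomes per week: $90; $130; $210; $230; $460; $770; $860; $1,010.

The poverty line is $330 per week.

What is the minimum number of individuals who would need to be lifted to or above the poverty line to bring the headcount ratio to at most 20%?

3

4 of the 8 individuals are poor, so H = 4/8 = 0.500.
A headcount ratio of at most 20% allows at most ⌊0.20 × 8⌋ = 1 poor individuals.
So at least 4 − 1 = 3 must be lifted.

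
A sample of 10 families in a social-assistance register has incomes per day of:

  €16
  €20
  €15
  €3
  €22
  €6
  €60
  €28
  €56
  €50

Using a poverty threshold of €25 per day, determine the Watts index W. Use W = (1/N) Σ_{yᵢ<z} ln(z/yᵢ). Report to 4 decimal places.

Incomes under z: €3, €6, €15, €16, €20, €22 (q = 6 of N = 10).
Log gaps: ln(25/3) = 2.1203; ln(25/6) = 1.4271; ln(25/15) = 0.5108; ln(25/16) = 0.4463; ln(25/20) = 0.2231; ln(25/22) = 0.1278.
W = 4.855470 / 10 = 0.4855.

0.4855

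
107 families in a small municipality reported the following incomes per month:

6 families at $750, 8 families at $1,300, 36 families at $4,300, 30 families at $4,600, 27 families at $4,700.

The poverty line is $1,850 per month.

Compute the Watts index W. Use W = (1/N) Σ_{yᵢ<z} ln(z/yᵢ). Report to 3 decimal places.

Below z: 6×$750, 8×$1,300 (q = 14 of N = 107).
ln(z/y) terms: ln(1850/750) = 0.9029 (×6); ln(1850/1300) = 0.3528 (×8).
W = 8.239777 / 107 = 0.077.

0.077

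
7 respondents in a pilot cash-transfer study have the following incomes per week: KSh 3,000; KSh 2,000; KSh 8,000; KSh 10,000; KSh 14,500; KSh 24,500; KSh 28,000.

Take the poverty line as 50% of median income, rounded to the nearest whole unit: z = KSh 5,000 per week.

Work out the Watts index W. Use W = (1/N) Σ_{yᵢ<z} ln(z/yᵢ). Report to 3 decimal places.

Poor units: KSh 2,000, KSh 3,000 (q = 2 of N = 7).
Log shortfalls: ln(5000/2000) = 0.9163; ln(5000/3000) = 0.5108.
W = 1.427116 / 7 = 0.204.

0.204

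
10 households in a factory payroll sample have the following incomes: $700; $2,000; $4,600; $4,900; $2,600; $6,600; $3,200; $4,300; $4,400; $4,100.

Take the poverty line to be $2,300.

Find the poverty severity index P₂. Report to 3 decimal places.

0.050

Incomes under z: $700, $2,000 (q = 2 of N = 10).
Shortfall ratios: (2300−700)/2300 = 0.6957; (2300−2000)/2300 = 0.1304.
Squared: 0.4839; 0.0170.
Sum = 0.500945; P₂ = 0.500945 / 10 = 0.050.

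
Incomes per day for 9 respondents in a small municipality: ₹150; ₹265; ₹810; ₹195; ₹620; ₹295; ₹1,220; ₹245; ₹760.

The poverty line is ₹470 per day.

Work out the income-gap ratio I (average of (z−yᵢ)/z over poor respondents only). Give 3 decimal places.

0.511

Incomes under z: ₹150, ₹195, ₹245, ₹265, ₹295 (q = 5 of N = 9).
Shortfall ratios (z−y)/z: 0.6809, 0.5851, 0.4787, 0.4362, 0.3723; sum = 2.553191.
The income-gap ratio divides by q (the poor only): 2.553191 / 5 = 0.511.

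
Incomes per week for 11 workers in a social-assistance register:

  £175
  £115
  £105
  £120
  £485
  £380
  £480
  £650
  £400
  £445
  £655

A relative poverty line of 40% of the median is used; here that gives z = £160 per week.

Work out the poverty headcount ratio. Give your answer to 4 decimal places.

3 of the 11 workers have income below £160.
H = 3/11 = 0.2727.

0.2727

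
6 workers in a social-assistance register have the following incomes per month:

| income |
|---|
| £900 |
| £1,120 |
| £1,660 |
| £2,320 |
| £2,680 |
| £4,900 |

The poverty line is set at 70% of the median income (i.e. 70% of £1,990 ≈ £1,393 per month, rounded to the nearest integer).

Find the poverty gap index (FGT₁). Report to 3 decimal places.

0.092

Incomes under z: £900, £1,120 (q = 2 of N = 6).
Relative gaps: (1393−900)/1393 = 0.3539; (1393−1120)/1393 = 0.1960.
Σ = 0.549892. Dividing by the full population N = 6 gives P₁ = 0.092.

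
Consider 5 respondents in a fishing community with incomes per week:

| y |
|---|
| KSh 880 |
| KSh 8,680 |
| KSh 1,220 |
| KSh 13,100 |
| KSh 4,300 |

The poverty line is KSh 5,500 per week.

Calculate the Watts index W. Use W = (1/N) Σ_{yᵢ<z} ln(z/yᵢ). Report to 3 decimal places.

Incomes under z: KSh 880, KSh 1,220, KSh 4,300 (q = 3 of N = 5).
Log shortfalls: ln(5500/880) = 1.8326; ln(5500/1220) = 1.5059; ln(5500/4300) = 0.2461.
W = 3.584612 / 5 = 0.717.

0.717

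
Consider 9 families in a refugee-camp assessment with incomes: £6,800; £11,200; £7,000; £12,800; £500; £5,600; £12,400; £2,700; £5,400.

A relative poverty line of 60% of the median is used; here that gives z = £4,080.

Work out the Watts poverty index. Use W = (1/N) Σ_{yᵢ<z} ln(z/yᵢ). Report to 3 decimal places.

Below the line: £500, £2,700 (q = 2 of N = 9).
Log shortfalls: ln(4080/500) = 2.0992; ln(4080/2700) = 0.4128.
W = 2.512089 / 9 = 0.279.

0.279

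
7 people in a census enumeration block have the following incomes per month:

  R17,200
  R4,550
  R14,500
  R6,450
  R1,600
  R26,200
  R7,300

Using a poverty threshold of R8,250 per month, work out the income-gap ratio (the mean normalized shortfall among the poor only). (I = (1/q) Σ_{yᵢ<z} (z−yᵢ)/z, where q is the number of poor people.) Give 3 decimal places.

Below the line: R1,600, R4,550, R6,450, R7,300 (q = 4 of N = 7).
Relative gaps: 0.8061, 0.4485, 0.2182, 0.1152; sum = 1.587879.
I averages over the q = 4 poor units only: 1.587879 / 4 = 0.397.

0.397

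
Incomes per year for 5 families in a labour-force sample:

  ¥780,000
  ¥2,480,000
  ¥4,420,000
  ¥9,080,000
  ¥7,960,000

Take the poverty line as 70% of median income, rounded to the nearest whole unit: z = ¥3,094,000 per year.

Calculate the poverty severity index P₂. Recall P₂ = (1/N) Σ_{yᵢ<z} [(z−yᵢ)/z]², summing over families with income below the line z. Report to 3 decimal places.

0.120

Below z: ¥780,000, ¥2,480,000 (q = 2 of N = 5).
Shortfall ratios: (3094000−780000)/3094000 = 0.7479; (3094000−2480000)/3094000 = 0.1984.
Squared: 0.5594; 0.0394.
Sum = 0.598735; P₂ = 0.598735 / 5 = 0.120.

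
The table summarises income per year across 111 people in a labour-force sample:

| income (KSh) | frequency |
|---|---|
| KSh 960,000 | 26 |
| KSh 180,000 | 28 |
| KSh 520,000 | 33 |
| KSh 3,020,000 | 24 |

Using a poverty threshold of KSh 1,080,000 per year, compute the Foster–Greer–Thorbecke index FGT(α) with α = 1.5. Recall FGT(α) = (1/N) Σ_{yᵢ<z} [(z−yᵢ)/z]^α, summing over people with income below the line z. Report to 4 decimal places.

0.3116

Below z: 28×KSh 180,000, 33×KSh 520,000, 26×KSh 960,000 (q = 87 of N = 111).
Normalized shortfalls: (1080000−180000)/1080000 = 0.8333 (×28); (1080000−520000)/1080000 = 0.5185 (×33); (1080000−960000)/1080000 = 0.1111 (×26).
Raised to α = 1.5: 0.76073 (×28); 0.37338 (×33); 0.03704 (×26).
Sum = 34.584693; FGT(1.5) = 34.584693 / 111 = 0.3116.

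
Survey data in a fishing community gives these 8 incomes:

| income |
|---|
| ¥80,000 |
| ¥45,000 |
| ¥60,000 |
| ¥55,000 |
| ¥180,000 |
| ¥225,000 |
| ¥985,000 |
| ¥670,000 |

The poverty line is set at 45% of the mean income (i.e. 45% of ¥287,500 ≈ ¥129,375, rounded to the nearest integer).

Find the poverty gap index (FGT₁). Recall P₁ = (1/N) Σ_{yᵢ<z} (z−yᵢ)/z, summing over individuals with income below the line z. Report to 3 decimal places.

Incomes under z: ¥45,000, ¥55,000, ¥60,000, ¥80,000 (q = 4 of N = 8).
Gap ratios (z−y)/z: (129375−45000)/129375 = 0.6522; (129375−55000)/129375 = 0.5749; (129375−60000)/129375 = 0.5362; (129375−80000)/129375 = 0.3816.
Σ = 2.144928. Dividing by the full population N = 8 gives P₁ = 0.268.

0.268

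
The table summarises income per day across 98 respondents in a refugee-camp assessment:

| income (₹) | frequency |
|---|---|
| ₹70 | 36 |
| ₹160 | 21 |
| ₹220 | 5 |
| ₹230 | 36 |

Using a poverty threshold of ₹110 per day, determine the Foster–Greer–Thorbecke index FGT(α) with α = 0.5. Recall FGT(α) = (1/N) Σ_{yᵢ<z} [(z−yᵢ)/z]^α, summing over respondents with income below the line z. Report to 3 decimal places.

0.222

Poor units: 36×₹70 (q = 36 of N = 98).
Relative gaps: (110−70)/110 = 0.3636 (×36).
Raised to α = 0.5: 0.60302 (×36).
Sum = 21.708817; FGT(0.5) = 21.708817 / 98 = 0.222.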